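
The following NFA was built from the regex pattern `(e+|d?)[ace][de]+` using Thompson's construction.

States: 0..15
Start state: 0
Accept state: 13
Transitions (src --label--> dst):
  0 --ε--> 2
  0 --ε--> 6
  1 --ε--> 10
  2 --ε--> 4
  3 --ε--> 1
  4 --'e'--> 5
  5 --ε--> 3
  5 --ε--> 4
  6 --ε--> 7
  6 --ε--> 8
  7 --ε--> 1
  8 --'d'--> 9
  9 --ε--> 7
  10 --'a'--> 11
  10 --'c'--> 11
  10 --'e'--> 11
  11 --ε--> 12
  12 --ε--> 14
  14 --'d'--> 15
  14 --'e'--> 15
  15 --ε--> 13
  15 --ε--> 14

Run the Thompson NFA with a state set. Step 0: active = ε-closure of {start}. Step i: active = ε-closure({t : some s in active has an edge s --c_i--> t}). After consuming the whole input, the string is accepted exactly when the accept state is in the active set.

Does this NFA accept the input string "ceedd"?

Answer: ACCEPT

Trace:
start: ε-closure({0}) = {0,1,2,4,6,7,8,10}
'c' @ 1: {11,12,14}
'e' @ 2: {13,14,15}  ✓accept
'e' @ 3: {13,14,15}  ✓accept
'd' @ 4: {13,14,15}  ✓accept
'd' @ 5: {13,14,15}  ✓accept
end set {13,14,15} — state 13 in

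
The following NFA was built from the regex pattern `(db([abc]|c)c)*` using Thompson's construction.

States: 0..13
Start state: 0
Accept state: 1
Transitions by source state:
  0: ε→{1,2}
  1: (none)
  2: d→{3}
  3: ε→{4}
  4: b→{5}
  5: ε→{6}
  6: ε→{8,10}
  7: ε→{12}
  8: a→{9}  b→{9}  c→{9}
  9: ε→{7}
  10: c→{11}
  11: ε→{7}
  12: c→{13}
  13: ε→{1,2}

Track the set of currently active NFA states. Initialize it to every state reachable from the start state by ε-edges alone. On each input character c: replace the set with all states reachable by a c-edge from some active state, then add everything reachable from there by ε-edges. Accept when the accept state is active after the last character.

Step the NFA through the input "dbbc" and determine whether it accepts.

start: ε-closure({0}) = {0,1,2}
'd' @ 1: {3,4}
'b' @ 2: {5,6,8,10}
'b' @ 3: {7,9,12}
'c' @ 4: {1,2,13}  [accepting]
end set {1,2,13} — state 1 in

Answer: ACCEPT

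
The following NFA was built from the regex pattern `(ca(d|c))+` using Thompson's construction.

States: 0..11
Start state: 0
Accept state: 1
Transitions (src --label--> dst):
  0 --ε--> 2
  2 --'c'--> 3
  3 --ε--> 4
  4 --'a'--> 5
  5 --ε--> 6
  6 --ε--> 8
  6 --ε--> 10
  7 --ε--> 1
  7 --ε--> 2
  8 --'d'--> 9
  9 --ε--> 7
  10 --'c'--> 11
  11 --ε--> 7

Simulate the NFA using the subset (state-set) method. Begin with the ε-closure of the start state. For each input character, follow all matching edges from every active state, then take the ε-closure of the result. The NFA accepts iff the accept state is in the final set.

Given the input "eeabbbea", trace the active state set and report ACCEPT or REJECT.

S₀ = ε-closure({0}) = {0,2}
'e' @ 1: {}  — dead — no transitions
rest 'eabbbea' ignored (set empty)
after full input: {}  (accept=1 not in)

Answer: REJECT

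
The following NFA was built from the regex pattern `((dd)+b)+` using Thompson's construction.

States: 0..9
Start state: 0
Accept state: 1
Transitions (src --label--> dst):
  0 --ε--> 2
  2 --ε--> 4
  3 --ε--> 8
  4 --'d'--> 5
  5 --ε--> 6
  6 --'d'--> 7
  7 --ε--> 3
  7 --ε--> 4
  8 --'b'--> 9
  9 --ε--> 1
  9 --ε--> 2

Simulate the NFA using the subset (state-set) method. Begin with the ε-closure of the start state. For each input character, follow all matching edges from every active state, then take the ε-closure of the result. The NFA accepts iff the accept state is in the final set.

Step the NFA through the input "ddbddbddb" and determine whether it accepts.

initial (ε-close {0}): {0,2,4}
'd' @ 1: {5,6}
'd' @ 2: {3,4,7,8}
'b' @ 3: {1,2,4,9}  (accept∈set)
'd' @ 4: {5,6}
'd' @ 5: {3,4,7,8}
'b' @ 6: {1,2,4,9}  (accept∈set)
'd' @ 7: {5,6}
'd' @ 8: {3,4,7,8}
'b' @ 9: {1,2,4,9}  (accept∈set)
final: {1,2,4,9}; accept 1 in set

Answer: ACCEPT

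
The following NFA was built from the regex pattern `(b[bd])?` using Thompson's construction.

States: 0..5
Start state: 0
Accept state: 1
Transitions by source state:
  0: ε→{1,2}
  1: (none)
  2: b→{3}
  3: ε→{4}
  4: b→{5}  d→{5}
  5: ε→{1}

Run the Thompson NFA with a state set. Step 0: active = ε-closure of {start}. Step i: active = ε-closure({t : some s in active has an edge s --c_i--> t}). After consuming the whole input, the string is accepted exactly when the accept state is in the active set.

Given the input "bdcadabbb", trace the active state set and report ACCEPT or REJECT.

start: ε-closure({0}) = {0,1,2}
'b' @ 1: {3,4}
'd' @ 2: {1,5}  [accepting]
'c' @ 3: {}  — state set empty
rest 'adabbb' ignored (set empty)
final: {}; accept 1 not in set

Answer: REJECT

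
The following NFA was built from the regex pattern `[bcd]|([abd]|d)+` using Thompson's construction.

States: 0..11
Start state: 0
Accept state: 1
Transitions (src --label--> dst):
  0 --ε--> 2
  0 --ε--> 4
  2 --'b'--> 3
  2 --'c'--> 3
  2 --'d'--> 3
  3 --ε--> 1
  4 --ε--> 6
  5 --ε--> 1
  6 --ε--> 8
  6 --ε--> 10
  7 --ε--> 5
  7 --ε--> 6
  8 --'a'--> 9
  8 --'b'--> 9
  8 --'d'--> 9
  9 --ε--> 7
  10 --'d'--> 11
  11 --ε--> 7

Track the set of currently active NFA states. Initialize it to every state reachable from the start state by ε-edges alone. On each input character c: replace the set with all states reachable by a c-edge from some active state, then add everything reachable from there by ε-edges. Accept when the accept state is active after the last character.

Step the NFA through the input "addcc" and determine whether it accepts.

S₀ = ε-closure({0}) = {0,2,4,6,8,10}
'a' @ 1: {1,5,6,7,8,9,10}  (accept∈set)
'd' @ 2: {1,5,6,7,8,9,10,11}  (accept∈set)
'd' @ 3: {1,5,6,7,8,9,10,11}  (accept∈set)
'c' @ 4: {}  — state set empty
rest 'c' ignored (set empty)
after full input: {}  (accept=1 not in)

Answer: REJECT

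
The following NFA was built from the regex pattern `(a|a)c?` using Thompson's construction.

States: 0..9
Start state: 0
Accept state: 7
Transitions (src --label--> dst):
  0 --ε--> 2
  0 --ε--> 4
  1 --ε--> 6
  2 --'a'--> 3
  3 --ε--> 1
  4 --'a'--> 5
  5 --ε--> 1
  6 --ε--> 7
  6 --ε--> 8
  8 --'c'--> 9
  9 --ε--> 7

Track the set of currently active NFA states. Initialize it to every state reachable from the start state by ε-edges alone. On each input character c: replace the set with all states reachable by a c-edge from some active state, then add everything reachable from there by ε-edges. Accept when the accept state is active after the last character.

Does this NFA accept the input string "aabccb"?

Answer: REJECT

Derivation:
start: ε-closure({0}) = {0,2,4}
'a' @ 1: {1,3,5,6,7,8}  ✓accept
'a' @ 2: {}  — state set empty
rest 'bccb' ignored (set empty)
final: {}; accept 7 not in set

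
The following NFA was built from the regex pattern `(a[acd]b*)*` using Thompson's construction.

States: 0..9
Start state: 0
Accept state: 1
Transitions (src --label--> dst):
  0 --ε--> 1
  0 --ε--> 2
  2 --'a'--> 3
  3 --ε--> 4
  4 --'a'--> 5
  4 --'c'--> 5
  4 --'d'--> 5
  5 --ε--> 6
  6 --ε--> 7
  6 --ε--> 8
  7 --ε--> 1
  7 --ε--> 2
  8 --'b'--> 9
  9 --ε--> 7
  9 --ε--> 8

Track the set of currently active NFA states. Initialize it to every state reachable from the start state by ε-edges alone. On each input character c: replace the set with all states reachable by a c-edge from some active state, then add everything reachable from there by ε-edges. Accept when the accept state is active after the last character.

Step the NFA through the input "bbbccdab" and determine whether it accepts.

Answer: REJECT

Steps:
initial (ε-close {0}): {0,1,2}
'b' @ 1: {}  — state set empty
rest 'bbccdab' ignored (set empty)
end set {} — state 1 not in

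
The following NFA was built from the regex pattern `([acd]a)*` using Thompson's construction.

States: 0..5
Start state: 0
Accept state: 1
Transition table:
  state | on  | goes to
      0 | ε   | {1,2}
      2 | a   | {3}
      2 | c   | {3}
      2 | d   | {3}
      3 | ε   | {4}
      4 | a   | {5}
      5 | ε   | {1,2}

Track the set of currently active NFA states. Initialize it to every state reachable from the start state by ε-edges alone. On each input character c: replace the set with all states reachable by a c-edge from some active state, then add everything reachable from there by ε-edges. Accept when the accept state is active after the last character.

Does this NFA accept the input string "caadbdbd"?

initial (ε-close {0}): {0,1,2}
'c' @ 1: {3,4}
'a' @ 2: {1,2,5}  (accept∈set)
'a' @ 3: {3,4}
'd' @ 4: {}  — dead — no transitions
rest 'bdbd' ignored (set empty)
end set {} — state 1 not in

Answer: REJECT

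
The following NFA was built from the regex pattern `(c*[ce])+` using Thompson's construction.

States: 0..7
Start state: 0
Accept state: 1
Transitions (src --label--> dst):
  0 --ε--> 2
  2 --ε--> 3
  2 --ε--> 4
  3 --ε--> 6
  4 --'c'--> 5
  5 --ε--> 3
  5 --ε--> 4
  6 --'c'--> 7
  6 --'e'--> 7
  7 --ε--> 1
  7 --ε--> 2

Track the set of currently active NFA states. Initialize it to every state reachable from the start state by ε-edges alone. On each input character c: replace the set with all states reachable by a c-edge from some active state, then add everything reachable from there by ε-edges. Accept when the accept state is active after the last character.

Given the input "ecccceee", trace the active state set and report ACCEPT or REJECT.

Answer: ACCEPT

Derivation:
initial (ε-close {0}): {0,2,3,4,6}
'e' @ 1: {1,2,3,4,6,7}  ✓accept
'c' @ 2: {1,2,3,4,5,6,7}  ✓accept
'c' @ 3: {1,2,3,4,5,6,7}  ✓accept
'c' @ 4: {1,2,3,4,5,6,7}  ✓accept
'c' @ 5: {1,2,3,4,5,6,7}  ✓accept
'e' @ 6: {1,2,3,4,6,7}  ✓accept
'e' @ 7: {1,2,3,4,6,7}  ✓accept
'e' @ 8: {1,2,3,4,6,7}  ✓accept
final: {1,2,3,4,6,7}; accept 1 in set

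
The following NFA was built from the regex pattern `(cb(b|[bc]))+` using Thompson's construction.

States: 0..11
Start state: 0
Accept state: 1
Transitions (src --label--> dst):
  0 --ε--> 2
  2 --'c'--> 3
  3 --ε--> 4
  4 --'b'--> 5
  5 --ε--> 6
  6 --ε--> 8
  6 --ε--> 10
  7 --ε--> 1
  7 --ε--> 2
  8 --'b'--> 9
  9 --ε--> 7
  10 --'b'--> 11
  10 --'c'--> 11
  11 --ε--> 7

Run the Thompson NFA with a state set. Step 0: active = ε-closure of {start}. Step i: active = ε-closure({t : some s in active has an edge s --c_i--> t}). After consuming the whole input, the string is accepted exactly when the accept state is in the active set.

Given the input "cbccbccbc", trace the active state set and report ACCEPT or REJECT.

Answer: ACCEPT

Steps:
start: ε-closure({0}) = {0,2}
'c' @ 1: {3,4}
'b' @ 2: {5,6,8,10}
'c' @ 3: {1,2,7,11}  ✓accept
'c' @ 4: {3,4}
'b' @ 5: {5,6,8,10}
'c' @ 6: {1,2,7,11}  ✓accept
'c' @ 7: {3,4}
'b' @ 8: {5,6,8,10}
'c' @ 9: {1,2,7,11}  ✓accept
after full input: {1,2,7,11}  (accept=1 in)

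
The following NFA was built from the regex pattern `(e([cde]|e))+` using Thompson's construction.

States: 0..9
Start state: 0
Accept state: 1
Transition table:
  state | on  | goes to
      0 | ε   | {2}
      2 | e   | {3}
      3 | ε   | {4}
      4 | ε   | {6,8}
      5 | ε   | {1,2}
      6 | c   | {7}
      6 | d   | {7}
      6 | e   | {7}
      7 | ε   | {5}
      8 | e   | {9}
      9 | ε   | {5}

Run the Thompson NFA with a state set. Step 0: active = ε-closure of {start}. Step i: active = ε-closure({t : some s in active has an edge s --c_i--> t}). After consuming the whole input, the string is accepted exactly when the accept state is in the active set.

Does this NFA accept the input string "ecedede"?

start: ε-closure({0}) = {0,2}
'e' @ 1: {3,4,6,8}
'c' @ 2: {1,2,5,7}  ✓accept
'e' @ 3: {3,4,6,8}
'd' @ 4: {1,2,5,7}  ✓accept
'e' @ 5: {3,4,6,8}
'd' @ 6: {1,2,5,7}  ✓accept
'e' @ 7: {3,4,6,8}
after full input: {3,4,6,8}  (accept=1 not in)

Answer: REJECT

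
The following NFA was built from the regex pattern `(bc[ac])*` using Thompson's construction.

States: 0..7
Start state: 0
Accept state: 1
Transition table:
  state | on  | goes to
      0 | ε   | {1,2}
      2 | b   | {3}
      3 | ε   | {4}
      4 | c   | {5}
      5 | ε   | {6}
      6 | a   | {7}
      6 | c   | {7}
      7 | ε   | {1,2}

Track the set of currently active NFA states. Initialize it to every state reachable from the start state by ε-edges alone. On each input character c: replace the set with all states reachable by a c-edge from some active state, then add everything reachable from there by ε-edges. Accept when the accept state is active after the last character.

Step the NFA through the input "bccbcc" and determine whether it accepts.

initial (ε-close {0}): {0,1,2}
'b' @ 1: {3,4}
'c' @ 2: {5,6}
'c' @ 3: {1,2,7}  ✓accept
'b' @ 4: {3,4}
'c' @ 5: {5,6}
'c' @ 6: {1,2,7}  ✓accept
after full input: {1,2,7}  (accept=1 in)

Answer: ACCEPT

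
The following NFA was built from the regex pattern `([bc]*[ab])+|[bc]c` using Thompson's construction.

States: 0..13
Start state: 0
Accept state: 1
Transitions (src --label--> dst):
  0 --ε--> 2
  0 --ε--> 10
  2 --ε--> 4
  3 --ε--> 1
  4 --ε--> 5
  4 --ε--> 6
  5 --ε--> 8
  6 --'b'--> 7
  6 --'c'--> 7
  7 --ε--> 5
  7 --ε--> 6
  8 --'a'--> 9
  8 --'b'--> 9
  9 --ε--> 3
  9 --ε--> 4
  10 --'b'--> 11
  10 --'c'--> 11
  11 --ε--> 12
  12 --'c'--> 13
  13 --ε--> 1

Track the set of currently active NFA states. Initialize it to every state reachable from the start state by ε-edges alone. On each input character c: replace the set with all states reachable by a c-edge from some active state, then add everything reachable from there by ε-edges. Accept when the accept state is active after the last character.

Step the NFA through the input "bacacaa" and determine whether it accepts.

start: ε-closure({0}) = {0,2,4,5,6,8,10}
'b' @ 1: {1,3,4,5,6,7,8,9,11,12}  [accepting]
'a' @ 2: {1,3,4,5,6,8,9}  [accepting]
'c' @ 3: {5,6,7,8}
'a' @ 4: {1,3,4,5,6,8,9}  [accepting]
'c' @ 5: {5,6,7,8}
'a' @ 6: {1,3,4,5,6,8,9}  [accepting]
'a' @ 7: {1,3,4,5,6,8,9}  [accepting]
after full input: {1,3,4,5,6,8,9}  (accept=1 in)

Answer: ACCEPT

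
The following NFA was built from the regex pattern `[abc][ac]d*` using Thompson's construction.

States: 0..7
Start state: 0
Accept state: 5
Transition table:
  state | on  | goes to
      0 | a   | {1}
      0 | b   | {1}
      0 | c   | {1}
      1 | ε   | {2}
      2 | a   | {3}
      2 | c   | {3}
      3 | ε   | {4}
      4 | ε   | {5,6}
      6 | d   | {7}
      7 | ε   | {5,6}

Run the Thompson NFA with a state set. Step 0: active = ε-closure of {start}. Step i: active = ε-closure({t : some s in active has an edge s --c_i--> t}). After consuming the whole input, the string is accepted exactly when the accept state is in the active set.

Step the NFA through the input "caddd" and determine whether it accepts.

Answer: ACCEPT

Trace:
start: ε-closure({0}) = {0}
'c' @ 1: {1,2}
'a' @ 2: {3,4,5,6}  (accept∈set)
'd' @ 3: {5,6,7}  (accept∈set)
'd' @ 4: {5,6,7}  (accept∈set)
'd' @ 5: {5,6,7}  (accept∈set)
after full input: {5,6,7}  (accept=5 in)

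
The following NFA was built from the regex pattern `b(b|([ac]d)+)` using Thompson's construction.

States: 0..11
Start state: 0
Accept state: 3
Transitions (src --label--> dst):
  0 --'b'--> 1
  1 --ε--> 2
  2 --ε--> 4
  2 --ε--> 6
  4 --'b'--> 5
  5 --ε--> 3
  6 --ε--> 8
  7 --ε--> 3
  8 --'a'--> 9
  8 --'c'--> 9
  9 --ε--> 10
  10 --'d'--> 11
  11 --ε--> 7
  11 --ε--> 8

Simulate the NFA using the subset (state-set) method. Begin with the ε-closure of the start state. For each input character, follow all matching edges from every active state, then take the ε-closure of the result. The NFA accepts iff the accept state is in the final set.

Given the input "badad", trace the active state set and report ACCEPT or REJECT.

start: ε-closure({0}) = {0}
'b' @ 1: {1,2,4,6,8}
'a' @ 2: {9,10}
'd' @ 3: {3,7,8,11}  [accepting]
'a' @ 4: {9,10}
'd' @ 5: {3,7,8,11}  [accepting]
after full input: {3,7,8,11}  (accept=3 in)

Answer: ACCEPT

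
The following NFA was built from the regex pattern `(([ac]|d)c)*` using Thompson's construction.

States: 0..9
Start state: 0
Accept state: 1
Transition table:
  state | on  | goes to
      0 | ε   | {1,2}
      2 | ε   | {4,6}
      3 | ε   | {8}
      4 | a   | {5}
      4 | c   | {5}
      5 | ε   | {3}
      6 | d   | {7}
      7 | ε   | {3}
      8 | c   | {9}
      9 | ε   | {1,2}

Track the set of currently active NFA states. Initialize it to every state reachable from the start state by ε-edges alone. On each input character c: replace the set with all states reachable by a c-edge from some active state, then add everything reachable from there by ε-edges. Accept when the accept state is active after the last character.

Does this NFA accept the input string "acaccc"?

Answer: ACCEPT

Trace:
initial (ε-close {0}): {0,1,2,4,6}
'a' @ 1: {3,5,8}
'c' @ 2: {1,2,4,6,9}  [accepting]
'a' @ 3: {3,5,8}
'c' @ 4: {1,2,4,6,9}  [accepting]
'c' @ 5: {3,5,8}
'c' @ 6: {1,2,4,6,9}  [accepting]
after full input: {1,2,4,6,9}  (accept=1 in)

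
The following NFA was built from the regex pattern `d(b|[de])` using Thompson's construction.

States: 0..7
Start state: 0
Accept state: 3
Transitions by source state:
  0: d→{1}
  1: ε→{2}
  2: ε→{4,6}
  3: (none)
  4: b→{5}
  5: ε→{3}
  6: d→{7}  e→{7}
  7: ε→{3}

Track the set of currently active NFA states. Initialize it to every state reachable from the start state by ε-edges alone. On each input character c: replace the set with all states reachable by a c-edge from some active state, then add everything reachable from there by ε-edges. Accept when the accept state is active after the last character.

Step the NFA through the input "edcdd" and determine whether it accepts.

initial (ε-close {0}): {0}
'e' @ 1: {}  — dead — no transitions
rest 'dcdd' ignored (set empty)
end set {} — state 3 not in

Answer: REJECT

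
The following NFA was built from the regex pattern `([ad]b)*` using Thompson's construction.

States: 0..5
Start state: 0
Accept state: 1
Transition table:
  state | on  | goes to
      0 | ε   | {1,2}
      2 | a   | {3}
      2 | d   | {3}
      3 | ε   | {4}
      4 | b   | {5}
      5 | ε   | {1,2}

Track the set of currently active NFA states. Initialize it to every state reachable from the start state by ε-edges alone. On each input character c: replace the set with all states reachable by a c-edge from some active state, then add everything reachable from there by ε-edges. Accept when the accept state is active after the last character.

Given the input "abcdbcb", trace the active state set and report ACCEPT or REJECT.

S₀ = ε-closure({0}) = {0,1,2}
'a' @ 1: {3,4}
'b' @ 2: {1,2,5}  (accept∈set)
'c' @ 3: {}  — no active states
rest 'dbcb' ignored (set empty)
after full input: {}  (accept=1 not in)

Answer: REJECT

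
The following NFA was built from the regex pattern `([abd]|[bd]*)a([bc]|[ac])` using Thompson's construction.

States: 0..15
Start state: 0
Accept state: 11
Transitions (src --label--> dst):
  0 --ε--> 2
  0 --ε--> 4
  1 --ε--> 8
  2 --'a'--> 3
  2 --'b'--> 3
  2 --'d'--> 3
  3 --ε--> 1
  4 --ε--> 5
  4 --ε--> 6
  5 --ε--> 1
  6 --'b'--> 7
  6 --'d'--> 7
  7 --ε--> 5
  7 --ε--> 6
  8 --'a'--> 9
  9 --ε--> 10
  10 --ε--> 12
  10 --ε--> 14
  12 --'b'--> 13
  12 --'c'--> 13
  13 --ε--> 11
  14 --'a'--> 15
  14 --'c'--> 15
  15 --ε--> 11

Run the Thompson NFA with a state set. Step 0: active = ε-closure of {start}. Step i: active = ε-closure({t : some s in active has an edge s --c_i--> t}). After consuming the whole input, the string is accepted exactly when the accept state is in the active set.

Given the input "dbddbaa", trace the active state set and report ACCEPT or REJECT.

start: ε-closure({0}) = {0,1,2,4,5,6,8}
'd' @ 1: {1,3,5,6,7,8}
'b' @ 2: {1,5,6,7,8}
'd' @ 3: {1,5,6,7,8}
'd' @ 4: {1,5,6,7,8}
'b' @ 5: {1,5,6,7,8}
'a' @ 6: {9,10,12,14}
'a' @ 7: {11,15}  ✓accept
final: {11,15}; accept 11 in set

Answer: ACCEPT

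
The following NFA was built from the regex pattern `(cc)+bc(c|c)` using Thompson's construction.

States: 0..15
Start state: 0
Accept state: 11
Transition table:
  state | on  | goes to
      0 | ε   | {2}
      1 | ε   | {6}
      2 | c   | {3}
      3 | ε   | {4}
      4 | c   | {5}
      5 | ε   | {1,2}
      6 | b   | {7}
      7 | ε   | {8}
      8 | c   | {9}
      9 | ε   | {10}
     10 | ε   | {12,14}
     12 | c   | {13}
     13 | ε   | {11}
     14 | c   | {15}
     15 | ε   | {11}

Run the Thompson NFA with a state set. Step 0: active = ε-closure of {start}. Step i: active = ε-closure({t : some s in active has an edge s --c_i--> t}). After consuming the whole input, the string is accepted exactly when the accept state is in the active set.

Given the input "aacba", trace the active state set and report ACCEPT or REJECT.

Answer: REJECT

Derivation:
initial (ε-close {0}): {0,2}
'a' @ 1: {}  — dead — no transitions
rest 'acba' ignored (set empty)
final: {}; accept 11 not in set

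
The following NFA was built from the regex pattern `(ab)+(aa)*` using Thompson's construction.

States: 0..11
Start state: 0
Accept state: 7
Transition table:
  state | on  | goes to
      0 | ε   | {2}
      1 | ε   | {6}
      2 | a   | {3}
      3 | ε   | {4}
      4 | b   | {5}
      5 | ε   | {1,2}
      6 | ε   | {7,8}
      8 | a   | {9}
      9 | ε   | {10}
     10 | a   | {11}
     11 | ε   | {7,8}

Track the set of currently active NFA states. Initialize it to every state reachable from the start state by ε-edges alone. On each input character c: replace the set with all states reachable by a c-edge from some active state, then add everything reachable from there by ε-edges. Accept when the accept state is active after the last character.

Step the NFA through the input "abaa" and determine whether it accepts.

S₀ = ε-closure({0}) = {0,2}
'a' @ 1: {3,4}
'b' @ 2: {1,2,5,6,7,8}  (accept∈set)
'a' @ 3: {3,4,9,10}
'a' @ 4: {7,8,11}  (accept∈set)
after full input: {7,8,11}  (accept=7 in)

Answer: ACCEPT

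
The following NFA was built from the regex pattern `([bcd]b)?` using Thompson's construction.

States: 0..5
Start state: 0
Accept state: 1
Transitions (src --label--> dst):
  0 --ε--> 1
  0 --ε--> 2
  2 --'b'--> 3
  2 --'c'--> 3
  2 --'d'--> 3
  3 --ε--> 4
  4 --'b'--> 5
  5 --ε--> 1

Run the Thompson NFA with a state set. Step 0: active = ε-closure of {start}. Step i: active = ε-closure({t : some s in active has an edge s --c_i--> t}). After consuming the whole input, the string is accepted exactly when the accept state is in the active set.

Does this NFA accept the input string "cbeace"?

Answer: REJECT

Trace:
start: ε-closure({0}) = {0,1,2}
'c' @ 1: {3,4}
'b' @ 2: {1,5}  [accepting]
'e' @ 3: {}  — state set empty
rest 'ace' ignored (set empty)
after full input: {}  (accept=1 not in)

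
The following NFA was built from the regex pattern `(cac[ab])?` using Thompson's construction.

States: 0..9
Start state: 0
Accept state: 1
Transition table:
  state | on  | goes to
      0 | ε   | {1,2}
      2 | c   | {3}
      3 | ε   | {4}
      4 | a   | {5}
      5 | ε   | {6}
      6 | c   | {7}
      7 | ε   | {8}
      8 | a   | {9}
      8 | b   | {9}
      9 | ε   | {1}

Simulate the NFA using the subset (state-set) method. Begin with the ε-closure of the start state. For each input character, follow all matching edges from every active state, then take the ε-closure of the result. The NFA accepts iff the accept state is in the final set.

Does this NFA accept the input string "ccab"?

S₀ = ε-closure({0}) = {0,1,2}
'c' @ 1: {3,4}
'c' @ 2: {}  — no active states
rest 'ab' ignored (set empty)
final: {}; accept 1 not in set

Answer: REJECT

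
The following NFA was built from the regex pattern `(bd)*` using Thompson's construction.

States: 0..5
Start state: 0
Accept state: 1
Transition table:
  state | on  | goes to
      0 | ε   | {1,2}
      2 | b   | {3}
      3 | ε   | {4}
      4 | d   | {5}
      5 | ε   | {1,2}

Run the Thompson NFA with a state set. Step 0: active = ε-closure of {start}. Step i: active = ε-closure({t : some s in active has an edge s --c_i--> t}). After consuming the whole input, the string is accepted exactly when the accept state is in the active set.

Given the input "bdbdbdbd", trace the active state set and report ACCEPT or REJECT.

Answer: ACCEPT

Steps:
start: ε-closure({0}) = {0,1,2}
'b' @ 1: {3,4}
'd' @ 2: {1,2,5}  (accept∈set)
'b' @ 3: {3,4}
'd' @ 4: {1,2,5}  (accept∈set)
'b' @ 5: {3,4}
'd' @ 6: {1,2,5}  (accept∈set)
'b' @ 7: {3,4}
'd' @ 8: {1,2,5}  (accept∈set)
end set {1,2,5} — state 1 in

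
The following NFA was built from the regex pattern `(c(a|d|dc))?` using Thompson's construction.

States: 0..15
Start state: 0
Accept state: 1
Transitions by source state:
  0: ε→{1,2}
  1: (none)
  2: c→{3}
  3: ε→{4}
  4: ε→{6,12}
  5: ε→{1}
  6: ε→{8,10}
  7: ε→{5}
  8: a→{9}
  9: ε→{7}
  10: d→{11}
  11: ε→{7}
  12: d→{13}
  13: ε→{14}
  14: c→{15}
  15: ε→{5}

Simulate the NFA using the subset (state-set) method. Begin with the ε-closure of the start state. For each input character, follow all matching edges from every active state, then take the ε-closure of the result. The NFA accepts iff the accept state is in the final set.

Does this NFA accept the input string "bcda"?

S₀ = ε-closure({0}) = {0,1,2}
'b' @ 1: {}  — state set empty
rest 'cda' ignored (set empty)
end set {} — state 1 not in

Answer: REJECT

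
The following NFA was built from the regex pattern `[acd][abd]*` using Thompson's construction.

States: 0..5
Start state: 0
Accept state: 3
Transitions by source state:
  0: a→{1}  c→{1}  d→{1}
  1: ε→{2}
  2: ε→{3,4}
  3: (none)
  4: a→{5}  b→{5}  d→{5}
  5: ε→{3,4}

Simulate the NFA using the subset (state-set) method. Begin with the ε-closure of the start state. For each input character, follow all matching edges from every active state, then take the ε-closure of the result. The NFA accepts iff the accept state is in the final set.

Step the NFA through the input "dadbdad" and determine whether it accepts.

Answer: ACCEPT

Derivation:
initial (ε-close {0}): {0}
'd' @ 1: {1,2,3,4}  (accept∈set)
'a' @ 2: {3,4,5}  (accept∈set)
'd' @ 3: {3,4,5}  (accept∈set)
'b' @ 4: {3,4,5}  (accept∈set)
'd' @ 5: {3,4,5}  (accept∈set)
'a' @ 6: {3,4,5}  (accept∈set)
'd' @ 7: {3,4,5}  (accept∈set)
end set {3,4,5} — state 3 in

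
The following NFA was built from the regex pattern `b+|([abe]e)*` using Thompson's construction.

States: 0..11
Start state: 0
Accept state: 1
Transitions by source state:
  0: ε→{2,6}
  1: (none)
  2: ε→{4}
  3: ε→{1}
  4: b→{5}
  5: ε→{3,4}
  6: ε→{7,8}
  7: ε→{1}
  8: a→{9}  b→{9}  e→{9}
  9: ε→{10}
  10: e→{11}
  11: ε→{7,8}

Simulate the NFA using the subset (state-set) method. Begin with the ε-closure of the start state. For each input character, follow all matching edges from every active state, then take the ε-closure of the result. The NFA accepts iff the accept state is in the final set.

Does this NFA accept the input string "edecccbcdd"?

S₀ = ε-closure({0}) = {0,1,2,4,6,7,8}
'e' @ 1: {9,10}
'd' @ 2: {}  — state set empty
rest 'ecccbcdd' ignored (set empty)
end set {} — state 1 not in

Answer: REJECT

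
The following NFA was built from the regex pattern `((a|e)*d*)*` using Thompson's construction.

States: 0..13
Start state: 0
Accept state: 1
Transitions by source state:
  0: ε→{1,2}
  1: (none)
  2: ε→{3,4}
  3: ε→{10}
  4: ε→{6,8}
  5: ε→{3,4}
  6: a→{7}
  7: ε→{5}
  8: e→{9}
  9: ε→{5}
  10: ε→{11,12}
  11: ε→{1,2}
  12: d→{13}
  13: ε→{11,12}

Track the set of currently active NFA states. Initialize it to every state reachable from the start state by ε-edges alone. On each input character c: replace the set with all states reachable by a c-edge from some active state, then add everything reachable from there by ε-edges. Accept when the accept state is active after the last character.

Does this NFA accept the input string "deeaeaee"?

Answer: ACCEPT

Steps:
S₀ = ε-closure({0}) = {0,1,2,3,4,6,8,10,11,12}
'd' @ 1: {1,2,3,4,6,8,10,11,12,13}  [accepting]
'e' @ 2: {1,2,3,4,5,6,8,9,10,11,12}  [accepting]
'e' @ 3: {1,2,3,4,5,6,8,9,10,11,12}  [accepting]
'a' @ 4: {1,2,3,4,5,6,7,8,10,11,12}  [accepting]
'e' @ 5: {1,2,3,4,5,6,8,9,10,11,12}  [accepting]
'a' @ 6: {1,2,3,4,5,6,7,8,10,11,12}  [accepting]
'e' @ 7: {1,2,3,4,5,6,8,9,10,11,12}  [accepting]
'e' @ 8: {1,2,3,4,5,6,8,9,10,11,12}  [accepting]
after full input: {1,2,3,4,5,6,8,9,10,11,12}  (accept=1 in)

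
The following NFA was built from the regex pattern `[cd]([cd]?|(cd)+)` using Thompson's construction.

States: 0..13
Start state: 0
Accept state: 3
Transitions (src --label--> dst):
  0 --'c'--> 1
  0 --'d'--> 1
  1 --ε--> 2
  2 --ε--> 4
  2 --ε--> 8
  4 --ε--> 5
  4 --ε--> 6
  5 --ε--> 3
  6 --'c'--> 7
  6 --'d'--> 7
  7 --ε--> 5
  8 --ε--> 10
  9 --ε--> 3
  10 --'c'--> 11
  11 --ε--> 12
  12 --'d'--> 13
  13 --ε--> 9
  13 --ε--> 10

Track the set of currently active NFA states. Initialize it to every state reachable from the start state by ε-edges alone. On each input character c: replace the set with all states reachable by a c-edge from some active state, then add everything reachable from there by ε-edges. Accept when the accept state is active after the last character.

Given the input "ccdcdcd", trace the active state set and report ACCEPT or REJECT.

start: ε-closure({0}) = {0}
'c' @ 1: {1,2,3,4,5,6,8,10}  ✓accept
'c' @ 2: {3,5,7,11,12}  ✓accept
'd' @ 3: {3,9,10,13}  ✓accept
'c' @ 4: {11,12}
'd' @ 5: {3,9,10,13}  ✓accept
'c' @ 6: {11,12}
'd' @ 7: {3,9,10,13}  ✓accept
end set {3,9,10,13} — state 3 in

Answer: ACCEPT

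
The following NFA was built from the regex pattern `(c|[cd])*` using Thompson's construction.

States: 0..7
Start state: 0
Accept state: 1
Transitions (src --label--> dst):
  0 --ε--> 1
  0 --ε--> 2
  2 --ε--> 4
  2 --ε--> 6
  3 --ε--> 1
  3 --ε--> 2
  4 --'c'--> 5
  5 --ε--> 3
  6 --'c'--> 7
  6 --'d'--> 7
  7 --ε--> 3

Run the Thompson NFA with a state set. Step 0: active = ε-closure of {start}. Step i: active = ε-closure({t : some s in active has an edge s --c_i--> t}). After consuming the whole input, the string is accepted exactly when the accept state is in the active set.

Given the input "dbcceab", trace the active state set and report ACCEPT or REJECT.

initial (ε-close {0}): {0,1,2,4,6}
'd' @ 1: {1,2,3,4,6,7}  ✓accept
'b' @ 2: {}  — state set empty
rest 'cceab' ignored (set empty)
after full input: {}  (accept=1 not in)

Answer: REJECT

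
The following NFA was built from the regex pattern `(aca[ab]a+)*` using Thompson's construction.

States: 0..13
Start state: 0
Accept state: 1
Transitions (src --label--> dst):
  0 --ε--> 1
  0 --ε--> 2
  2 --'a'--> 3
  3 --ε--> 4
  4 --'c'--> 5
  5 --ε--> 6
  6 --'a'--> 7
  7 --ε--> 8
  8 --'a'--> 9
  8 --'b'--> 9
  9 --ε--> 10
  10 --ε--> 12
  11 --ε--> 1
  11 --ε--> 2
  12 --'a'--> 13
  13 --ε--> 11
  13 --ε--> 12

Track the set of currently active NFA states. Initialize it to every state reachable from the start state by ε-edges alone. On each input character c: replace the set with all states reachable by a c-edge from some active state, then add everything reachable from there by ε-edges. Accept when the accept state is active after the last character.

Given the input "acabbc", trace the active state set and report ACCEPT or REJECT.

Answer: REJECT

Steps:
start: ε-closure({0}) = {0,1,2}
'a' @ 1: {3,4}
'c' @ 2: {5,6}
'a' @ 3: {7,8}
'b' @ 4: {9,10,12}
'b' @ 5: {}  — dead — no transitions
rest 'c' ignored (set empty)
end set {} — state 1 not in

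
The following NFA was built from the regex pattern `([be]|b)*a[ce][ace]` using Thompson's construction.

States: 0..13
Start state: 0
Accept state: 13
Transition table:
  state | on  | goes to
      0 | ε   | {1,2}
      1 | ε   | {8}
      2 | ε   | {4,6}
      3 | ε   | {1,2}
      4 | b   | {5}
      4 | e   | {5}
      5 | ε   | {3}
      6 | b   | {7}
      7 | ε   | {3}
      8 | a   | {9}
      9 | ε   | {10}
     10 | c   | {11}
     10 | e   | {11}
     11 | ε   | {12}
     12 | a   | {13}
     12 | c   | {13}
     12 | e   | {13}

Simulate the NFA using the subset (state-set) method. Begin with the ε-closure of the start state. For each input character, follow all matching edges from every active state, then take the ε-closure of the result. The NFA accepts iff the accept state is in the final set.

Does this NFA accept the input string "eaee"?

Answer: ACCEPT

Trace:
S₀ = ε-closure({0}) = {0,1,2,4,6,8}
'e' @ 1: {1,2,3,4,5,6,8}
'a' @ 2: {9,10}
'e' @ 3: {11,12}
'e' @ 4: {13}  [accepting]
after full input: {13}  (accept=13 in)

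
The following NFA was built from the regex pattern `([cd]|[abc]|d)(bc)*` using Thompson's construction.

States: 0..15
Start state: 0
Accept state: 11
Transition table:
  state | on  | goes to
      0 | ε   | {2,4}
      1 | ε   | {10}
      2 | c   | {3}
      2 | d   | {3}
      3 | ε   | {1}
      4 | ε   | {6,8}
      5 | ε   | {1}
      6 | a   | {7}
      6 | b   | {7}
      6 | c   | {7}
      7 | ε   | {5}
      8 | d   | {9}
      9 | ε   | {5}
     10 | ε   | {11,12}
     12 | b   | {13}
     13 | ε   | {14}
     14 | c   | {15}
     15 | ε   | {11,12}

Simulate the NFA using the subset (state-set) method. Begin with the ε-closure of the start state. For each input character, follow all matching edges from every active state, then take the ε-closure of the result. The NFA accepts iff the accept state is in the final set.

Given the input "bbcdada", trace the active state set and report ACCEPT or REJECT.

S₀ = ε-closure({0}) = {0,2,4,6,8}
'b' @ 1: {1,5,7,10,11,12}  (accept∈set)
'b' @ 2: {13,14}
'c' @ 3: {11,12,15}  (accept∈set)
'd' @ 4: {}  — no active states
rest 'ada' ignored (set empty)
after full input: {}  (accept=11 not in)

Answer: REJECT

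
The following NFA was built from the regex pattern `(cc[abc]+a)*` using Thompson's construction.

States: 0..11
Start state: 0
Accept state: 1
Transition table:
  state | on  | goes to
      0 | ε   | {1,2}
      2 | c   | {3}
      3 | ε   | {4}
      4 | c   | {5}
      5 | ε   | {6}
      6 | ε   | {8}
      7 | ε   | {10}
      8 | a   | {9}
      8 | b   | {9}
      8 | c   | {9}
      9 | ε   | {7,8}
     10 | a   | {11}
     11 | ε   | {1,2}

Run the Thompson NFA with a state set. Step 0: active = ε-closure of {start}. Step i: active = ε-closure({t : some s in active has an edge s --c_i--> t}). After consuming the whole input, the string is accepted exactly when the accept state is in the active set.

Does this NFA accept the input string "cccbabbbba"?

initial (ε-close {0}): {0,1,2}
'c' @ 1: {3,4}
'c' @ 2: {5,6,8}
'c' @ 3: {7,8,9,10}
'b' @ 4: {7,8,9,10}
'a' @ 5: {1,2,7,8,9,10,11}  ✓accept
'b' @ 6: {7,8,9,10}
'b' @ 7: {7,8,9,10}
'b' @ 8: {7,8,9,10}
'b' @ 9: {7,8,9,10}
'a' @ 10: {1,2,7,8,9,10,11}  ✓accept
end set {1,2,7,8,9,10,11} — state 1 in

Answer: ACCEPT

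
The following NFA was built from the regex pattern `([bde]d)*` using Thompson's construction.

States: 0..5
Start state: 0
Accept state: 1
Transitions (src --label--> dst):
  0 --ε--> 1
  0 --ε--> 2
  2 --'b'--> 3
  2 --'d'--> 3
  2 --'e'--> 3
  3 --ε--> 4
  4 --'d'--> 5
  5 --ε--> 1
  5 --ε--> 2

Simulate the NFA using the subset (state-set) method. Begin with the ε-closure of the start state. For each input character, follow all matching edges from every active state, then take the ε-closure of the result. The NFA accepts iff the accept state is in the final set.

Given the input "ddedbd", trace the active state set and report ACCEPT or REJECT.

initial (ε-close {0}): {0,1,2}
'd' @ 1: {3,4}
'd' @ 2: {1,2,5}  (accept∈set)
'e' @ 3: {3,4}
'd' @ 4: {1,2,5}  (accept∈set)
'b' @ 5: {3,4}
'd' @ 6: {1,2,5}  (accept∈set)
final: {1,2,5}; accept 1 in set

Answer: ACCEPT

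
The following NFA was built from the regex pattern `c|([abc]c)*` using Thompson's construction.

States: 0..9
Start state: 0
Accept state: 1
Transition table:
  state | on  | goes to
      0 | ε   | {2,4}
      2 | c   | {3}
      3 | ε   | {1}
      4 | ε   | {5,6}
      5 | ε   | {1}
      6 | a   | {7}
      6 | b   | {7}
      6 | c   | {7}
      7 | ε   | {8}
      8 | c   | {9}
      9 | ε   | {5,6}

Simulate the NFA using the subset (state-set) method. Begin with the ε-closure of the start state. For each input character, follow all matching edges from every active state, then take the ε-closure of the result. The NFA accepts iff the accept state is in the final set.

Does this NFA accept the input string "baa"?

S₀ = ε-closure({0}) = {0,1,2,4,5,6}
'b' @ 1: {7,8}
'a' @ 2: {}  — no active states
rest 'a' ignored (set empty)
end set {} — state 1 not in

Answer: REJECT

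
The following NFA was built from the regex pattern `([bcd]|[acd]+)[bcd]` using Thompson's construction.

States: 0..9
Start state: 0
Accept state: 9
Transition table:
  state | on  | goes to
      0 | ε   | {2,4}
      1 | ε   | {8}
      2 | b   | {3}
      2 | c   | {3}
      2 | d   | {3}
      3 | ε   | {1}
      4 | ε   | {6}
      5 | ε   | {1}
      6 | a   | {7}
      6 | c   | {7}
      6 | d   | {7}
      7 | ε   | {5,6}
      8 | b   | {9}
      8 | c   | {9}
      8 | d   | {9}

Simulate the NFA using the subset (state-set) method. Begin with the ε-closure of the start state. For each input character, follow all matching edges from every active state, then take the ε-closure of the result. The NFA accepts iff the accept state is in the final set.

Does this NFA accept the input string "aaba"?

start: ε-closure({0}) = {0,2,4,6}
'a' @ 1: {1,5,6,7,8}
'a' @ 2: {1,5,6,7,8}
'b' @ 3: {9}  (accept∈set)
'a' @ 4: {}  — dead — no transitions
final: {}; accept 9 not in set

Answer: REJECT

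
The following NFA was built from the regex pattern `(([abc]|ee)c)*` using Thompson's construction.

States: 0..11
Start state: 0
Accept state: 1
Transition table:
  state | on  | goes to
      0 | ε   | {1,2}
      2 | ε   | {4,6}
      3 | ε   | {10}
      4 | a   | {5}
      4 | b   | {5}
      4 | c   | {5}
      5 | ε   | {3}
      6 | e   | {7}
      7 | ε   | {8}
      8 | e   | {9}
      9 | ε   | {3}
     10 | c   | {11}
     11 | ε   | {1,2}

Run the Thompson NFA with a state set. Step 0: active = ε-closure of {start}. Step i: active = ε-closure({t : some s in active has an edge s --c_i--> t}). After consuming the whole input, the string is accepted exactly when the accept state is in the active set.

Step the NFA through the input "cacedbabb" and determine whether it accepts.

Answer: REJECT

Steps:
S₀ = ε-closure({0}) = {0,1,2,4,6}
'c' @ 1: {3,5,10}
'a' @ 2: {}  — state set empty
rest 'cedbabb' ignored (set empty)
final: {}; accept 1 not in set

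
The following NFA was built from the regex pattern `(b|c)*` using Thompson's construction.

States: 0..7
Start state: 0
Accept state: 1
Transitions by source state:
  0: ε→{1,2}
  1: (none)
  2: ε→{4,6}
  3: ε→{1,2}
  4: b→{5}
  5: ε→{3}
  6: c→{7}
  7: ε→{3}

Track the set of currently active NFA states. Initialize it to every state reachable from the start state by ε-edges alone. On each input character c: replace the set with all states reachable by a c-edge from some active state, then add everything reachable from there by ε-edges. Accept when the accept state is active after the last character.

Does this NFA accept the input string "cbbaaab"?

start: ε-closure({0}) = {0,1,2,4,6}
'c' @ 1: {1,2,3,4,6,7}  ✓accept
'b' @ 2: {1,2,3,4,5,6}  ✓accept
'b' @ 3: {1,2,3,4,5,6}  ✓accept
'a' @ 4: {}  — state set empty
rest 'aab' ignored (set empty)
after full input: {}  (accept=1 not in)

Answer: REJECT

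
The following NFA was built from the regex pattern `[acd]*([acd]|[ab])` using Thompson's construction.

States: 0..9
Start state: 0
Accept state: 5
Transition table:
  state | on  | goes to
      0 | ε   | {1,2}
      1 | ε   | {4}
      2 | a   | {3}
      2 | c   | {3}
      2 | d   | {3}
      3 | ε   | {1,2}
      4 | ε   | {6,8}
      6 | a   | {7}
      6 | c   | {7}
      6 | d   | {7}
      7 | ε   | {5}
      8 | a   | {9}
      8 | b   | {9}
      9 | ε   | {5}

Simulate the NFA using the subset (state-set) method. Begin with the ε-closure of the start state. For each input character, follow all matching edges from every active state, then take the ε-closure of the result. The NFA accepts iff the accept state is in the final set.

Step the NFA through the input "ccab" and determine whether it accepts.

S₀ = ε-closure({0}) = {0,1,2,4,6,8}
'c' @ 1: {1,2,3,4,5,6,7,8}  ✓accept
'c' @ 2: {1,2,3,4,5,6,7,8}  ✓accept
'a' @ 3: {1,2,3,4,5,6,7,8,9}  ✓accept
'b' @ 4: {5,9}  ✓accept
final: {5,9}; accept 5 in set

Answer: ACCEPT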